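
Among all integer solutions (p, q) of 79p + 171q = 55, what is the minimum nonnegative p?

gcd(171, 79) = 1.
1 divides 55, so solutions exist.
By Bézout, 79·(13) + 171·(-6) = 1.
Scale by 55/1 = 55: (p₀, q₀) = (715, -330).
General solution: p = 715 + 171t, q = -330 - 79t for integer t.
p ≥ 0: smallest is 715 mod 171 = 31 (at t = -4), with q = -14.

31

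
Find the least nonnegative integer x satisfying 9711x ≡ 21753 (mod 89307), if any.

gcd(89307, 9711):
  89307 = 9·9711 + 1908
  9711 = 5·1908 + 171
  1908 = 11·171 + 27
  171 = 6·27 + 9
  27 = 3·9
so gcd(89307, 9711) = 9.
9 divides 21753, so solutions exist.
Back-substitute for Bézout coefficients:
  9 = 171 - 6·27
  ... = 9711·(3136) + 89307·(-341)
So 9711·(3136) ≡ 9 (mod 89307); multiply by 2417: x ≡ 7579712 (mod 9923).
Smallest nonnegative: x = 7579712 mod 9923 = 8463.

8463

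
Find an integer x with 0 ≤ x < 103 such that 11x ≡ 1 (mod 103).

gcd(103, 11) = 1.
By Bézout, 11*(-28) + 103*(3) = 1.
So 11*-28 ≡ 1 (mod 103), and -28 mod 103 = 75.

75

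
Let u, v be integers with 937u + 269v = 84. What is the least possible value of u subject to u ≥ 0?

gcd(937, 269):
  937 = 3×269 + 130
  269 = 2×130 + 9
  130 = 14×9 + 4
  9 = 2×4 + 1
  4 = 4×1
so gcd(937, 269) = 1.
1 divides 84, so solutions exist.
Back-substitute for Bézout coefficients:
  1 = 9 - 2×4
  ... = 937×(-60) + 269×(209)
Scale by 84/1 = 84: (u₀, v₀) = (-5040, 17556).
General solution: u = -5040 + 269t, v = 17556 - 937t for integer t.
u ≥ 0: smallest is -5040 mod 269 = 71 (at t = 19), with v = -247.

71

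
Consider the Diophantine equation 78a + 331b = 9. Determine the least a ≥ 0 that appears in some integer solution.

gcd(331, 78):
  331 = 4×78 + 19
  78 = 4×19 + 2
  19 = 9×2 + 1
  2 = 2×1
so gcd(331, 78) = 1.
1 divides 9, so solutions exist.
Back-substitute for Bézout coefficients:
  1 = 19 - 9×2
  ... = 78×(-157) + 331×(37)
Scale by 9/1 = 9: (a₀, b₀) = (-1413, 333).
General solution: a = -1413 + 331t, b = 333 - 78t for integer t.
a ≥ 0: smallest is -1413 mod 331 = 242 (at t = 5), with b = -57.

242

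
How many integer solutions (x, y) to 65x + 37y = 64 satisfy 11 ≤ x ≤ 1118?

gcd(65, 37) = 1  (65 = 1·37 + 28, 37 = 1·28 + 9, 28 = 3·9 + 1, 9 = 9·1).
Back-substituting, 65·(4) + 37·(-7) = 1.
Scale by 64: particular solution (256, -448); reduce x mod 37: (34, -58).
General solution: x = 34 + 37t, y = -58 - 65t for integer t.
11 ≤ 34 + 37t ≤ 1118 gives t ∈ [0, 29], which is 30 values.

30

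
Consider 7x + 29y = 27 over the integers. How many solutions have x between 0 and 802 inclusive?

28

gcd(29, 7) = 1.
By Bézout, 7×(-4) + 29×(1) = 1.
Particular solution: (8, -1).
General solution: x = 8 + 29t, y = -1 - 7t for integer t.
0 ≤ 8 + 29t ≤ 802 gives t ∈ [0, 27], which is 28 values.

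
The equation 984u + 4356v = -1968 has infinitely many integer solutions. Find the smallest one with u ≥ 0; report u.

gcd(4356, 984):
  4356 = 4*984 + 420
  984 = 2*420 + 144
  420 = 2*144 + 132
  144 = 1*132 + 12
  132 = 11*12
so gcd(4356, 984) = 12.
12 divides -1968, so solutions exist.
Back-substitute for Bézout coefficients:
  12 = 144 - 1*132
  ... = 984*(31) + 4356*(-7)
Scale by -1968/12 = -164: (u₀, v₀) = (-5084, 1148).
General solution: u = -5084 + 363t, v = 1148 - 82t for integer t.
u ≥ 0: smallest is -5084 mod 363 = 361 (at t = 15), with v = -82.

361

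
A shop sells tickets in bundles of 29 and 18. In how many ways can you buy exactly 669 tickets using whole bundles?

1

Need nonnegative integers with 29j + 18k = 669.
gcd(29, 18) = 1, and 29·(5) + 18·(-8) = 1.
So (j₀, k₀) = (3345, -5352); general j = 3345 + 18t, k = -5352 - 29t.
j ≥ 0 ⇒ t ≥ -185; k ≥ 0 ⇒ t ≤ -185. That's 1 value of t.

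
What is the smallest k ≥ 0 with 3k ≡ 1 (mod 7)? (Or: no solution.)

5

gcd(7, 3) = 1.
1 divides 1, so solutions exist.
By Bézout, 3×(-2) + 7×(1) = 1.
So 3×(-2) ≡ 1 (mod 7); multiply by 1: k ≡ -2 (mod 7).
Smallest nonnegative: k = -2 mod 7 = 5.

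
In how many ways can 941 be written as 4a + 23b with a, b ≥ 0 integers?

gcd(23, 4) = 1.
By Bézout, 4×(6) + 23×(-1) = 1.
One solution: (11, 39).
General: a = 11 + 23t, b = 39 - 4t.
a ≥ 0 ⇒ t ≥ 0; b ≥ 0 ⇒ t ≤ 9. So t ∈ [0, 9]: 10 solutions.

10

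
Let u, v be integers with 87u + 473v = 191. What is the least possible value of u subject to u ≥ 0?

62

gcd(473, 87):
  473 = 5*87 + 38
  87 = 2*38 + 11
  38 = 3*11 + 5
  11 = 2*5 + 1
  5 = 5*1
so gcd(473, 87) = 1.
1 divides 191, so solutions exist.
Back-substitute for Bézout coefficients:
  1 = 11 - 2*5
  ... = 87*(87) + 473*(-16)
Scale by 191/1 = 191: (u₀, v₀) = (16617, -3056).
General solution: u = 16617 + 473t, v = -3056 - 87t for integer t.
u ≥ 0: smallest is 16617 mod 473 = 62 (at t = -35), with v = -11.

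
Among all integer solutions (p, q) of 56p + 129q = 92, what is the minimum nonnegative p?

103

gcd(129, 56):
  129 = 2×56 + 17
  56 = 3×17 + 5
  17 = 3×5 + 2
  5 = 2×2 + 1
  2 = 2×1
so gcd(129, 56) = 1.
1 divides 92, so solutions exist.
Back-substitute for Bézout coefficients:
  1 = 5 - 2×2
  ... = 56×(53) + 129×(-23)
Scale by 92/1 = 92: (p₀, q₀) = (4876, -2116).
General solution: p = 4876 + 129t, q = -2116 - 56t for integer t.
p ≥ 0: smallest is 4876 mod 129 = 103 (at t = -37), with q = -44.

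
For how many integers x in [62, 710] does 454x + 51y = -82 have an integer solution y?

13

gcd(454, 51) = 1.
By Bézout, 454*(10) + 51*(-89) = 1.
Particular solution: (47, -420).
General solution: x = 47 + 51t, y = -420 - 454t for integer t.
62 ≤ 47 + 51t ≤ 710 gives t ∈ [1, 13], which is 13 values.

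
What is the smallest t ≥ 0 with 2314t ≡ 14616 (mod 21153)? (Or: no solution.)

9495

gcd(21153, 2314) = 1.
1 divides 14616, so solutions exist.
By Bézout, 2314*(10156) + 21153*(-1111) = 1.
So 2314*(10156) ≡ 1 (mod 21153); multiply by 14616: t ≡ 148440096 (mod 21153).
Smallest nonnegative: t = 148440096 mod 21153 = 9495.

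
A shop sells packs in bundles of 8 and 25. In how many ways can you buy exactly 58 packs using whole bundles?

Need nonnegative integers with 8j + 25k = 58.
gcd(8, 25) = 1, and 8·(-3) + 25·(1) = 1.
So (j₀, k₀) = (-174, 58); general j = -174 + 25t, k = 58 - 8t.
j ≥ 0 ⇒ t ≥ 7; k ≥ 0 ⇒ t ≤ 7. That's 1 value of t.

1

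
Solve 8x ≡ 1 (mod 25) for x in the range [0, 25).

gcd(25, 8) = 1.
By Bézout, 8·(-3) + 25·(1) = 1.
So 8·-3 ≡ 1 (mod 25), and -3 mod 25 = 22.

22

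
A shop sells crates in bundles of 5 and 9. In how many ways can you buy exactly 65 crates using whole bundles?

2

Need nonnegative integers with 5j + 9k = 65.
gcd(5, 9) = 1, and 5·(2) + 9·(-1) = 1.
So (j₀, k₀) = (130, -65); general j = 130 + 9t, k = -65 - 5t.
j ≥ 0 ⇒ t ≥ -14; k ≥ 0 ⇒ t ≤ -13. That's 2 values of t.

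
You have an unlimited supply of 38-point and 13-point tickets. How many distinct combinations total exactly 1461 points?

3

Need nonnegative integers with 38j + 13k = 1461.
gcd(38, 13) = 1, and 38·(-1) + 13·(3) = 1.
So (j₀, k₀) = (-1461, 4383); general j = -1461 + 13t, k = 4383 - 38t.
j ≥ 0 ⇒ t ≥ 113; k ≥ 0 ⇒ t ≤ 115. That's 3 values of t.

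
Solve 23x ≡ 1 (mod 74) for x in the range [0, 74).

gcd(74, 23) = 1  (74 = 3·23 + 5, 23 = 4·5 + 3, 5 = 1·3 + 2, 3 = 1·2 + 1, 2 = 2·1).
Back-substituting, 23·(29) + 74·(-9) = 1.
So 23·29 ≡ 1 (mod 74), and 29 mod 74 = 29.

29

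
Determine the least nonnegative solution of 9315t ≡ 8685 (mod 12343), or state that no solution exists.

11211

gcd(12343, 9315) = 1  (12343 = 1*9315 + 3028, 9315 = 3*3028 + 231, 3028 = 13*231 + 25, 231 = 9*25 + 6, 25 = 4*6 + 1, 6 = 6*1).
1 divides 8685, so solutions exist.
Back-substituting, 9315*(-1977) + 12343*(1492) = 1.
So 9315*(-1977) ≡ 1 (mod 12343); multiply by 8685: t ≡ -17170245 (mod 12343).
Smallest nonnegative: t = -17170245 mod 12343 = 11211.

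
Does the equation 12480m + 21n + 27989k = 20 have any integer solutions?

gcd(12480, 21) = 3  (12480 = 594·21 + 6, 21 = 3·6 + 3, 6 = 2·3).
gcd(3, 27989) = 1.
1 divides 20, so integer solutions exist.

yes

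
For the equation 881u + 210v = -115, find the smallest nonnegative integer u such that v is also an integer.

115

gcd(881, 210):
  881 = 4×210 + 41
  210 = 5×41 + 5
  41 = 8×5 + 1
  5 = 5×1
so gcd(881, 210) = 1.
1 divides -115, so solutions exist.
Back-substitute for Bézout coefficients:
  1 = 41 - 8×5
  ... = 881×(41) + 210×(-172)
Scale by -115/1 = -115: (u₀, v₀) = (-4715, 19780).
General solution: u = -4715 + 210t, v = 19780 - 881t for integer t.
u ≥ 0: smallest is -4715 mod 210 = 115 (at t = 23), with v = -483.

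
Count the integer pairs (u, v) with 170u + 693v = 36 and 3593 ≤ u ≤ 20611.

gcd(693, 170) = 1.
By Bézout, 170*(53) + 693*(-13) = 1.
Particular solution: (522, -128).
General solution: u = 522 + 693t, v = -128 - 170t for integer t.
3593 ≤ 522 + 693t ≤ 20611 gives t ∈ [5, 28], which is 24 values.

24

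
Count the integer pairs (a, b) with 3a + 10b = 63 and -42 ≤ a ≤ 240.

28

gcd(10, 3) = 1  (10 = 3·3 + 1, 3 = 3·1).
Back-substituting, 3·(-3) + 10·(1) = 1.
Scale by 63: particular solution (-189, 63); reduce a mod 10: (1, 6).
General solution: a = 1 + 10t, b = 6 - 3t for integer t.
-42 ≤ 1 + 10t ≤ 240 gives t ∈ [-4, 23], which is 28 values.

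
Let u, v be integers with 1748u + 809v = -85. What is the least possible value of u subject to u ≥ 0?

715

gcd(1748, 809):
  1748 = 2×809 + 130
  809 = 6×130 + 29
  130 = 4×29 + 14
  29 = 2×14 + 1
  14 = 14×1
so gcd(1748, 809) = 1.
1 divides -85, so solutions exist.
Back-substitute for Bézout coefficients:
  1 = 29 - 2×14
  ... = 1748×(-56) + 809×(121)
Scale by -85/1 = -85: (u₀, v₀) = (4760, -10285).
General solution: u = 4760 + 809t, v = -10285 - 1748t for integer t.
u ≥ 0: smallest is 4760 mod 809 = 715 (at t = -5), with v = -1545.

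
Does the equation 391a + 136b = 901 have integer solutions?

gcd(391, 136) = 17  (391 = 2·136 + 119, 136 = 1·119 + 17, 119 = 7·17).
17 divides 901, so integer solutions exist.

yes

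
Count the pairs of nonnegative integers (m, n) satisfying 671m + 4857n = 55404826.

17

gcd(4857, 671) = 1.
By Bézout, 671×(941) + 4857×(-130) = 1.
One solution: (4721, 10755).
General: m = 4721 + 4857t, n = 10755 - 671t.
m ≥ 0 ⇒ t ≥ 0; n ≥ 0 ⇒ t ≤ 16. So t ∈ [0, 16]: 17 solutions.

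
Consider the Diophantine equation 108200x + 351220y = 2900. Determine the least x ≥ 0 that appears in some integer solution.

10436

gcd(351220, 108200):
  351220 = 3*108200 + 26620
  108200 = 4*26620 + 1720
  26620 = 15*1720 + 820
  1720 = 2*820 + 80
  820 = 10*80 + 20
  80 = 4*20
so gcd(351220, 108200) = 20.
20 divides 2900, so solutions exist.
Back-substitute for Bézout coefficients:
  20 = 820 - 10*80
  ... = 108200*(-4288) + 351220*(1321)
Scale by 2900/20 = 145: (x₀, y₀) = (-621760, 191545).
General solution: x = -621760 + 17561t, y = 191545 - 5410t for integer t.
x ≥ 0: smallest is -621760 mod 17561 = 10436 (at t = 36), with y = -3215.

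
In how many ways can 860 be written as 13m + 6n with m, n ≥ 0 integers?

11

gcd(13, 6) = 1  (13 = 2*6 + 1, 6 = 6*1).
Back-substituting, 13*(1) + 6*(-2) = 1.
Scale by 860: one solution is (860, -1720). Reduce m mod 6: (2, 139).
General: m = 2 + 6t, n = 139 - 13t.
m ≥ 0 ⇒ t ≥ 0; n ≥ 0 ⇒ t ≤ 10. So t ∈ [0, 10]: 11 solutions.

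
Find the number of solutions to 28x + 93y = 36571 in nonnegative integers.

gcd(93, 28):
  93 = 3·28 + 9
  28 = 3·9 + 1
  9 = 9·1
so gcd(93, 28) = 1.
Back-substitute for Bézout coefficients:
  1 = 28 - 3·9
  ... = 28·(10) + 93·(-3)
Scale by 36571: one solution is (365710, -109713). Reduce x mod 93: (34, 383).
General: x = 34 + 93t, y = 383 - 28t.
x ≥ 0 ⇒ t ≥ 0; y ≥ 0 ⇒ t ≤ 13. So t ∈ [0, 13]: 14 solutions.

14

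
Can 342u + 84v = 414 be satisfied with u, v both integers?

gcd(342, 84) = 6  (342 = 4·84 + 6, 84 = 14·6).
6 divides 414, so integer solutions exist.

yes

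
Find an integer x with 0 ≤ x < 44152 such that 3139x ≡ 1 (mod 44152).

39651

gcd(44152, 3139) = 1.
By Bézout, 3139×(-4501) + 44152×(320) = 1.
So 3139×-4501 ≡ 1 (mod 44152), and -4501 mod 44152 = 39651.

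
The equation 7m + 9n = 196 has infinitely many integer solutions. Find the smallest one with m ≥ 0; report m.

1

gcd(9, 7) = 1.
1 divides 196, so solutions exist.
By Bézout, 7*(4) + 9*(-3) = 1.
Scale by 196/1 = 196: (m₀, n₀) = (784, -588).
General solution: m = 784 + 9t, n = -588 - 7t for integer t.
m ≥ 0: smallest is 784 mod 9 = 1 (at t = -87), with n = 21.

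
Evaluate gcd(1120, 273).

gcd(1120, 273):
  1120 = 4*273 + 28
  273 = 9*28 + 21
  28 = 1*21 + 7
  21 = 3*7
so gcd(1120, 273) = 7.

7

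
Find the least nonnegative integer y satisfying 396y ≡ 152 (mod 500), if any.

gcd(500, 396):
  500 = 1·396 + 104
  396 = 3·104 + 84
  104 = 1·84 + 20
  84 = 4·20 + 4
  20 = 5·4
so gcd(500, 396) = 4.
4 divides 152, so solutions exist.
Back-substitute for Bézout coefficients:
  4 = 84 - 4·20
  ... = 396·(24) + 500·(-19)
So 396·(24) ≡ 4 (mod 500); multiply by 38: y ≡ 912 (mod 125).
Smallest nonnegative: y = 912 mod 125 = 37.

37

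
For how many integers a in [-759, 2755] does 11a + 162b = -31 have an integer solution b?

22

gcd(162, 11) = 1  (162 = 14·11 + 8, 11 = 1·8 + 3, 8 = 2·3 + 2, 3 = 1·2 + 1, 2 = 2·1).
Back-substituting, 11·(59) + 162·(-4) = 1.
Scale by -31: particular solution (-1829, 124); reduce a mod 162: (115, -8).
General solution: a = 115 + 162t, b = -8 - 11t for integer t.
-759 ≤ 115 + 162t ≤ 2755 gives t ∈ [-5, 16], which is 22 values.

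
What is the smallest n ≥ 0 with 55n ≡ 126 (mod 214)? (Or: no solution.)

gcd(214, 55) = 1  (214 = 3·55 + 49, 55 = 1·49 + 6, 49 = 8·6 + 1, 6 = 6·1).
1 divides 126, so solutions exist.
Back-substituting, 55·(-35) + 214·(9) = 1.
So 55·(-35) ≡ 1 (mod 214); multiply by 126: n ≡ -4410 (mod 214).
Smallest nonnegative: n = -4410 mod 214 = 84.

84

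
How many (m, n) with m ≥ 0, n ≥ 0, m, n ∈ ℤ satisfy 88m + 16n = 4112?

gcd(88, 16):
  88 = 5*16 + 8
  16 = 2*8
so gcd(88, 16) = 8.
Back-substitute for Bézout coefficients:
  8 = 88 - 5*16
  ... = 88*(1) + 16*(-5)
Scale by 514: one solution is (514, -2570). Reduce m mod 2: (0, 257).
General: m = 0 + 2t, n = 257 - 11t.
m ≥ 0 ⇒ t ≥ 0; n ≥ 0 ⇒ t ≤ 23. So t ∈ [0, 23]: 24 solutions.

24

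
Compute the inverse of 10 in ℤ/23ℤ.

gcd(23, 10):
  23 = 2·10 + 3
  10 = 3·3 + 1
  3 = 3·1
so gcd(23, 10) = 1.
Back-substitute for Bézout coefficients:
  1 = 10 - 3·3
  ... = 10·(7) + 23·(-3)
So 10·7 ≡ 1 (mod 23), and 7 mod 23 = 7.

7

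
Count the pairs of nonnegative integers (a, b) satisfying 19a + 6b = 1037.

9

gcd(19, 6) = 1.
By Bézout, 19·(1) + 6·(-3) = 1.
One solution: (5, 157).
General: a = 5 + 6t, b = 157 - 19t.
a ≥ 0 ⇒ t ≥ 0; b ≥ 0 ⇒ t ≤ 8. So t ∈ [0, 8]: 9 solutions.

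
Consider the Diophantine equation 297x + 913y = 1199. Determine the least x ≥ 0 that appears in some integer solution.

44

gcd(913, 297):
  913 = 3*297 + 22
  297 = 13*22 + 11
  22 = 2*11
so gcd(913, 297) = 11.
11 divides 1199, so solutions exist.
Back-substitute for Bézout coefficients:
  11 = 297 - 13*22
  ... = 297*(40) + 913*(-13)
Scale by 1199/11 = 109: (x₀, y₀) = (4360, -1417).
General solution: x = 4360 + 83t, y = -1417 - 27t for integer t.
x ≥ 0: smallest is 4360 mod 83 = 44 (at t = -52), with y = -13.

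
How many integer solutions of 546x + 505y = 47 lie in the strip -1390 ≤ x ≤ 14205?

30

gcd(546, 505) = 1  (546 = 1×505 + 41, 505 = 12×41 + 13, 41 = 3×13 + 2, 13 = 6×2 + 1, 2 = 2×1).
Back-substituting, 546×(-234) + 505×(253) = 1.
Scale by 47: particular solution (-10998, 11891); reduce x mod 505: (112, -121).
General solution: x = 112 + 505t, y = -121 - 546t for integer t.
-1390 ≤ 112 + 505t ≤ 14205 gives t ∈ [-2, 27], which is 30 values.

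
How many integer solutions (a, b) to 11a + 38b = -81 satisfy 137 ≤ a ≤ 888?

20

gcd(38, 11):
  38 = 3·11 + 5
  11 = 2·5 + 1
  5 = 5·1
so gcd(38, 11) = 1.
Back-substitute for Bézout coefficients:
  1 = 11 - 2·5
  ... = 11·(7) + 38·(-2)
Scale by -81: particular solution (-567, 162); reduce a mod 38: (3, -3).
General solution: a = 3 + 38t, b = -3 - 11t for integer t.
137 ≤ 3 + 38t ≤ 888 gives t ∈ [4, 23], which is 20 values.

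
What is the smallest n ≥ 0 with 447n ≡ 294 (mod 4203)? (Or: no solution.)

499

gcd(4203, 447) = 3.
3 divides 294, so solutions exist.
By Bézout, 447·(677) + 4203·(-72) = 3.
So 447·(677) ≡ 3 (mod 4203); multiply by 98: n ≡ 66346 (mod 1401).
Smallest nonnegative: n = 66346 mod 1401 = 499.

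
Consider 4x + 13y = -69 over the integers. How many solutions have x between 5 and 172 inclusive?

13

gcd(13, 4) = 1  (13 = 3*4 + 1, 4 = 4*1).
Back-substituting, 4*(-3) + 13*(1) = 1.
Scale by -69: particular solution (207, -69); reduce x mod 13: (12, -9).
General solution: x = 12 + 13t, y = -9 - 4t for integer t.
5 ≤ 12 + 13t ≤ 172 gives t ∈ [0, 12], which is 13 values.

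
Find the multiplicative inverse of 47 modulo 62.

33

gcd(62, 47) = 1.
By Bézout, 47*(-29) + 62*(22) = 1.
So 47*-29 ≡ 1 (mod 62), and -29 mod 62 = 33.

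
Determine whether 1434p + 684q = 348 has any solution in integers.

yes

gcd(1434, 684) = 6  (1434 = 2*684 + 66, 684 = 10*66 + 24, 66 = 2*24 + 18, 24 = 1*18 + 6, 18 = 3*6).
6 divides 348, so integer solutions exist.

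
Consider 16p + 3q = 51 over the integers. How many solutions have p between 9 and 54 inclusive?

gcd(16, 3) = 1.
By Bézout, 16×(1) + 3×(-5) = 1.
Particular solution: (0, 17).
General solution: p = 0 + 3t, q = 17 - 16t for integer t.
9 ≤ 0 + 3t ≤ 54 gives t ∈ [3, 18], which is 16 values.

16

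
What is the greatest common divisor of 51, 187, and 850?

gcd(187, 51) = 17  (187 = 3×51 + 34, 51 = 1×34 + 17, 34 = 2×17).
gcd(17, 850) = 17.

17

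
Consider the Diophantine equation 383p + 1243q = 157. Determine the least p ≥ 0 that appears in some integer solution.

gcd(1243, 383):
  1243 = 3*383 + 94
  383 = 4*94 + 7
  94 = 13*7 + 3
  7 = 2*3 + 1
  3 = 3*1
so gcd(1243, 383) = 1.
1 divides 157, so solutions exist.
Back-substitute for Bézout coefficients:
  1 = 7 - 2*3
  ... = 383*(357) + 1243*(-110)
Scale by 157/1 = 157: (p₀, q₀) = (56049, -17270).
General solution: p = 56049 + 1243t, q = -17270 - 383t for integer t.
p ≥ 0: smallest is 56049 mod 1243 = 114 (at t = -45), with q = -35.

114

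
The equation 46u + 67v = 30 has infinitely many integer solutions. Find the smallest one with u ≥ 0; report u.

56

gcd(67, 46) = 1.
1 divides 30, so solutions exist.
By Bézout, 46×(-16) + 67×(11) = 1.
Scale by 30/1 = 30: (u₀, v₀) = (-480, 330).
General solution: u = -480 + 67t, v = 330 - 46t for integer t.
u ≥ 0: smallest is -480 mod 67 = 56 (at t = 8), with v = -38.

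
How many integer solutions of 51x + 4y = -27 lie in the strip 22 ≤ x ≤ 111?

gcd(51, 4):
  51 = 12·4 + 3
  4 = 1·3 + 1
  3 = 3·1
so gcd(51, 4) = 1.
Back-substitute for Bézout coefficients:
  1 = 4 - 1·3
  ... = 51·(-1) + 4·(13)
Scale by -27: particular solution (27, -351); reduce x mod 4: (3, -45).
General solution: x = 3 + 4t, y = -45 - 51t for integer t.
22 ≤ 3 + 4t ≤ 111 gives t ∈ [5, 27], which is 23 values.

23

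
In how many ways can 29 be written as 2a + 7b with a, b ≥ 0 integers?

2

gcd(7, 2) = 1  (7 = 3*2 + 1, 2 = 2*1).
Back-substituting, 2*(-3) + 7*(1) = 1.
Scale by 29: one solution is (-87, 29). Reduce a mod 7: (4, 3).
General: a = 4 + 7t, b = 3 - 2t.
a ≥ 0 ⇒ t ≥ 0; b ≥ 0 ⇒ t ≤ 1. So t ∈ [0, 1]: 2 solutions.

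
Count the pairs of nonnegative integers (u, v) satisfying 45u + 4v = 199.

gcd(45, 4) = 1  (45 = 11×4 + 1, 4 = 4×1).
Back-substituting, 45×(1) + 4×(-11) = 1.
Scale by 199: one solution is (199, -2189). Reduce u mod 4: (3, 16).
General: u = 3 + 4t, v = 16 - 45t.
u ≥ 0 ⇒ t ≥ 0; v ≥ 0 ⇒ t ≤ 0. So t ∈ [0, 0]: 1 solution.

1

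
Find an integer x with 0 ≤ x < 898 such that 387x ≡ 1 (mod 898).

659

gcd(898, 387):
  898 = 2×387 + 124
  387 = 3×124 + 15
  124 = 8×15 + 4
  15 = 3×4 + 3
  4 = 1×3 + 1
  3 = 3×1
so gcd(898, 387) = 1.
Back-substitute for Bézout coefficients:
  1 = 4 - 1×3
  ... = 387×(-239) + 898×(103)
So 387×-239 ≡ 1 (mod 898), and -239 mod 898 = 659.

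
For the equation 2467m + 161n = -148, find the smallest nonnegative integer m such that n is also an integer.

gcd(2467, 161):
  2467 = 15*161 + 52
  161 = 3*52 + 5
  52 = 10*5 + 2
  5 = 2*2 + 1
  2 = 2*1
so gcd(2467, 161) = 1.
1 divides -148, so solutions exist.
Back-substitute for Bézout coefficients:
  1 = 5 - 2*2
  ... = 2467*(-65) + 161*(996)
Scale by -148/1 = -148: (m₀, n₀) = (9620, -147408).
General solution: m = 9620 + 161t, n = -147408 - 2467t for integer t.
m ≥ 0: smallest is 9620 mod 161 = 121 (at t = -59), with n = -1855.

121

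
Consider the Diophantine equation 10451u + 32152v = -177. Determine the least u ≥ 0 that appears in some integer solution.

gcd(32152, 10451) = 1  (32152 = 3×10451 + 799, 10451 = 13×799 + 64, 799 = 12×64 + 31, 64 = 2×31 + 2, 31 = 15×2 + 1, 2 = 2×1).
1 divides -177, so solutions exist.
Back-substituting, 10451×(-15573) + 32152×(5062) = 1.
Scale by -177/1 = -177: (u₀, v₀) = (2756421, -895974).
General solution: u = 2756421 + 32152t, v = -895974 - 10451t for integer t.
u ≥ 0: smallest is 2756421 mod 32152 = 23501 (at t = -85), with v = -7639.

23501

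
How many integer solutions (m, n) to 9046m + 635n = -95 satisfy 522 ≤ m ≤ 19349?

30

gcd(9046, 635) = 1  (9046 = 14*635 + 156, 635 = 4*156 + 11, 156 = 14*11 + 2, 11 = 5*2 + 1, 2 = 2*1).
Back-substituting, 9046*(-289) + 635*(4117) = 1.
Scale by -95: particular solution (27455, -391115); reduce m mod 635: (150, -2137).
General solution: m = 150 + 635t, n = -2137 - 9046t for integer t.
522 ≤ 150 + 635t ≤ 19349 gives t ∈ [1, 30], which is 30 values.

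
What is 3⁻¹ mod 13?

9

gcd(13, 3) = 1  (13 = 4*3 + 1, 3 = 3*1).
Back-substituting, 3*(-4) + 13*(1) = 1.
So 3*-4 ≡ 1 (mod 13), and -4 mod 13 = 9.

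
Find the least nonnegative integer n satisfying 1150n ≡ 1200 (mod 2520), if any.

gcd(2520, 1150) = 10.
10 divides 1200, so solutions exist.
By Bézout, 1150*(103) + 2520*(-47) = 10.
So 1150*(103) ≡ 10 (mod 2520); multiply by 120: n ≡ 12360 (mod 252).
Smallest nonnegative: n = 12360 mod 252 = 12.

12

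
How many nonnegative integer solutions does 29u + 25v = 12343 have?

gcd(29, 25) = 1.
By Bézout, 29·(-6) + 25·(7) = 1.
One solution: (17, 474).
General: u = 17 + 25t, v = 474 - 29t.
u ≥ 0 ⇒ t ≥ 0; v ≥ 0 ⇒ t ≤ 16. So t ∈ [0, 16]: 17 solutions.

17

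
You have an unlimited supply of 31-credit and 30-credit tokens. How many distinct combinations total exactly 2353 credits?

Need nonnegative integers with 31j + 30k = 2353.
gcd(31, 30) = 1, and 31·(1) + 30·(-1) = 1.
So (j₀, k₀) = (2353, -2353); general j = 2353 + 30t, k = -2353 - 31t.
j ≥ 0 ⇒ t ≥ -78; k ≥ 0 ⇒ t ≤ -76. That's 3 values of t.

3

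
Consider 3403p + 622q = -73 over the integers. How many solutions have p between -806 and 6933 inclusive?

12

gcd(3403, 622) = 1.
By Bézout, 3403·(-121) + 622·(662) = 1.
Particular solution: (125, -684).
General solution: p = 125 + 622t, q = -684 - 3403t for integer t.
-806 ≤ 125 + 622t ≤ 6933 gives t ∈ [-1, 10], which is 12 values.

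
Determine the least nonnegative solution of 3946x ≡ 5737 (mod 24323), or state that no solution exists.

gcd(24323, 3946) = 1  (24323 = 6×3946 + 647, 3946 = 6×647 + 64, 647 = 10×64 + 7, 64 = 9×7 + 1, 7 = 7×1).
1 divides 5737, so solutions exist.
Back-substituting, 3946×(3421) + 24323×(-555) = 1.
So 3946×(3421) ≡ 1 (mod 24323); multiply by 5737: x ≡ 19626277 (mod 24323).
Smallest nonnegative: x = 19626277 mod 24323 = 21939.

21939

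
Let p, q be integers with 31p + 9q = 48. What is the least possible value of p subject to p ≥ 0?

3

gcd(31, 9) = 1.
1 divides 48, so solutions exist.
By Bézout, 31×(-2) + 9×(7) = 1.
Scale by 48/1 = 48: (p₀, q₀) = (-96, 336).
General solution: p = -96 + 9t, q = 336 - 31t for integer t.
p ≥ 0: smallest is -96 mod 9 = 3 (at t = 11), with q = -5.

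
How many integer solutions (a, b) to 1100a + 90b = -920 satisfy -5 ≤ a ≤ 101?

gcd(1100, 90) = 10.
By Bézout, 1100·(-4) + 90·(49) = 10.
Particular solution: (8, -108).
General solution: a = 8 + 9t, b = -108 - 110t for integer t.
-5 ≤ 8 + 9t ≤ 101 gives t ∈ [-1, 10], which is 12 values.

12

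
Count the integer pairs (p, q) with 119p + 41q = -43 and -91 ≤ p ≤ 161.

gcd(119, 41) = 1.
By Bézout, 119*(10) + 41*(-29) = 1.
Particular solution: (21, -62).
General solution: p = 21 + 41t, q = -62 - 119t for integer t.
-91 ≤ 21 + 41t ≤ 161 gives t ∈ [-2, 3], which is 6 values.

6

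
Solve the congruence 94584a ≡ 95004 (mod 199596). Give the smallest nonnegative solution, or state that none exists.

gcd(199596, 94584) = 12  (199596 = 2*94584 + 10428, 94584 = 9*10428 + 732, 10428 = 14*732 + 180, 732 = 4*180 + 12, 180 = 15*12).
12 divides 95004, so solutions exist.
Back-substituting, 94584*(1091) + 199596*(-517) = 12.
So 94584*(1091) ≡ 12 (mod 199596); multiply by 7917: a ≡ 8637447 (mod 16633).
Smallest nonnegative: a = 8637447 mod 16633 = 4920.

4920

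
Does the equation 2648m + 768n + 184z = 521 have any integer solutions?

no

gcd(2648, 768):
  2648 = 3*768 + 344
  768 = 2*344 + 80
  344 = 4*80 + 24
  80 = 3*24 + 8
  24 = 3*8
so gcd(2648, 768) = 8.
gcd(8, 184) = 8.
8 does not divide 521 (remainder 1), so no integer solutions.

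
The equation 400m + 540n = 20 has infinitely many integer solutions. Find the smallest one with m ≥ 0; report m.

23

gcd(540, 400):
  540 = 1*400 + 140
  400 = 2*140 + 120
  140 = 1*120 + 20
  120 = 6*20
so gcd(540, 400) = 20.
20 divides 20, so solutions exist.
Back-substitute for Bézout coefficients:
  20 = 140 - 1*120
  ... = 400*(-4) + 540*(3)
Scale by 20/20 = 1: (m₀, n₀) = (-4, 3).
General solution: m = -4 + 27t, n = 3 - 20t for integer t.
m ≥ 0: smallest is -4 mod 27 = 23 (at t = 1), with n = -17.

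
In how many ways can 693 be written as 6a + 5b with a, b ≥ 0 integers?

gcd(6, 5):
  6 = 1×5 + 1
  5 = 5×1
so gcd(6, 5) = 1.
Back-substitute for Bézout coefficients:
  1 = 6 - 1×5
  ... = 6×(1) + 5×(-1)
Scale by 693: one solution is (693, -693). Reduce a mod 5: (3, 135).
General: a = 3 + 5t, b = 135 - 6t.
a ≥ 0 ⇒ t ≥ 0; b ≥ 0 ⇒ t ≤ 22. So t ∈ [0, 22]: 23 solutions.

23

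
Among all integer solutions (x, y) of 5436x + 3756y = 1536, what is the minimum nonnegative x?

144

gcd(5436, 3756) = 12.
12 divides 1536, so solutions exist.
By Bézout, 5436*(-38) + 3756*(55) = 12.
Scale by 1536/12 = 128: (x₀, y₀) = (-4864, 7040).
General solution: x = -4864 + 313t, y = 7040 - 453t for integer t.
x ≥ 0: smallest is -4864 mod 313 = 144 (at t = 16), with y = -208.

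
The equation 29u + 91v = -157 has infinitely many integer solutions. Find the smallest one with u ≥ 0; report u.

gcd(91, 29) = 1.
1 divides -157, so solutions exist.
By Bézout, 29·(22) + 91·(-7) = 1.
Scale by -157/1 = -157: (u₀, v₀) = (-3454, 1099).
General solution: u = -3454 + 91t, v = 1099 - 29t for integer t.
u ≥ 0: smallest is -3454 mod 91 = 4 (at t = 38), with v = -3.

4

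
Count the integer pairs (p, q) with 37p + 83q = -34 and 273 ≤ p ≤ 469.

gcd(83, 37) = 1  (83 = 2×37 + 9, 37 = 4×9 + 1, 9 = 9×1).
Back-substituting, 37×(9) + 83×(-4) = 1.
Scale by -34: particular solution (-306, 136); reduce p mod 83: (26, -12).
General solution: p = 26 + 83t, q = -12 - 37t for integer t.
273 ≤ 26 + 83t ≤ 469 gives t ∈ [3, 5], which is 3 values.

3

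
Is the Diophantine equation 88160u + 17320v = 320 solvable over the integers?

gcd(88160, 17320) = 40.
40 divides 320, so integer solutions exist.

yes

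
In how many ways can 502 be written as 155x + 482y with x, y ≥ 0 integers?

0

gcd(482, 155) = 1.
By Bézout, 155×(-227) + 482×(73) = 1.
One solution: (280, -89).
General: x = 280 + 482t, y = -89 - 155t.
x ≥ 0 ⇒ t ≥ 0; y ≥ 0 ⇒ t ≤ -1. So t ∈ [0, -1]: 0 solutions.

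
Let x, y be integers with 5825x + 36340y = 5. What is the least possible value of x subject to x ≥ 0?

549

gcd(36340, 5825) = 5.
5 divides 5, so solutions exist.
By Bézout, 5825×(549) + 36340×(-88) = 5.
Scale by 5/5 = 1: (x₀, y₀) = (549, -88).
General solution: x = 549 + 7268t, y = -88 - 1165t for integer t.
x ≥ 0: smallest is 549 mod 7268 = 549 (at t = 0), with y = -88.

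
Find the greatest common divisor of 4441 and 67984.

gcd(67984, 4441):
  67984 = 15·4441 + 1369
  4441 = 3·1369 + 334
  1369 = 4·334 + 33
  334 = 10·33 + 4
  33 = 8·4 + 1
  4 = 4·1
so gcd(67984, 4441) = 1.

1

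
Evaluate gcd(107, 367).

1

gcd(367, 107):
  367 = 3×107 + 46
  107 = 2×46 + 15
  46 = 3×15 + 1
  15 = 15×1
so gcd(367, 107) = 1.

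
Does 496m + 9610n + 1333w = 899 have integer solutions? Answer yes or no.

gcd(9610, 496) = 62  (9610 = 19*496 + 186, 496 = 2*186 + 124, 186 = 1*124 + 62, 124 = 2*62).
gcd(62, 1333) = 31.
31 divides 899, so integer solutions exist.

yes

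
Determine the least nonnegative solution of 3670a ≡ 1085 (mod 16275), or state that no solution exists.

3038

gcd(16275, 3670):
  16275 = 4·3670 + 1595
  3670 = 2·1595 + 480
  1595 = 3·480 + 155
  480 = 3·155 + 15
  155 = 10·15 + 5
  15 = 3·5
so gcd(16275, 3670) = 5.
5 divides 1085, so solutions exist.
Back-substitute for Bézout coefficients:
  5 = 155 - 10·15
  ... = 3670·(-1051) + 16275·(237)
So 3670·(-1051) ≡ 5 (mod 16275); multiply by 217: a ≡ -228067 (mod 3255).
Smallest nonnegative: a = -228067 mod 3255 = 3038.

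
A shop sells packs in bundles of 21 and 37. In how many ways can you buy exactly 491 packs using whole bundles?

1

Need nonnegative integers with 21j + 37k = 491.
gcd(21, 37) = 1, and 21·(-7) + 37·(4) = 1.
So (j₀, k₀) = (-3437, 1964); general j = -3437 + 37t, k = 1964 - 21t.
j ≥ 0 ⇒ t ≥ 93; k ≥ 0 ⇒ t ≤ 93. That's 1 value of t.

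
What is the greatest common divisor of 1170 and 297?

9

gcd(1170, 297):
  1170 = 3·297 + 279
  297 = 1·279 + 18
  279 = 15·18 + 9
  18 = 2·9
so gcd(1170, 297) = 9.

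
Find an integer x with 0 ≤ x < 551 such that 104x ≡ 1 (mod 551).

302

gcd(551, 104) = 1.
By Bézout, 104×(-249) + 551×(47) = 1.
So 104×-249 ≡ 1 (mod 551), and -249 mod 551 = 302.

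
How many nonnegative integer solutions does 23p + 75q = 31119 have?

19

gcd(75, 23) = 1  (75 = 3·23 + 6, 23 = 3·6 + 5, 6 = 1·5 + 1, 5 = 5·1).
Back-substituting, 23·(-13) + 75·(4) = 1.
Scale by 31119: one solution is (-404547, 124476). Reduce p mod 75: (3, 414).
General: p = 3 + 75t, q = 414 - 23t.
p ≥ 0 ⇒ t ≥ 0; q ≥ 0 ⇒ t ≤ 18. So t ∈ [0, 18]: 19 solutions.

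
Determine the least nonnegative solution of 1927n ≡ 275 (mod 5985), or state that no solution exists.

gcd(5985, 1927):
  5985 = 3×1927 + 204
  1927 = 9×204 + 91
  204 = 2×91 + 22
  91 = 4×22 + 3
  22 = 7×3 + 1
  3 = 3×1
so gcd(5985, 1927) = 1.
1 divides 275, so solutions exist.
Back-substitute for Bézout coefficients:
  1 = 22 - 7×3
  ... = 1927×(-1907) + 5985×(614)
So 1927×(-1907) ≡ 1 (mod 5985); multiply by 275: n ≡ -524425 (mod 5985).
Smallest nonnegative: n = -524425 mod 5985 = 2255.

2255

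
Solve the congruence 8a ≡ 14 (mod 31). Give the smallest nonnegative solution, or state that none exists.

25

gcd(31, 8) = 1  (31 = 3·8 + 7, 8 = 1·7 + 1, 7 = 7·1).
1 divides 14, so solutions exist.
Back-substituting, 8·(4) + 31·(-1) = 1.
So 8·(4) ≡ 1 (mod 31); multiply by 14: a ≡ 56 (mod 31).
Smallest nonnegative: a = 56 mod 31 = 25.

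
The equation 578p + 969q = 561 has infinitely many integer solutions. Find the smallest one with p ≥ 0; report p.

gcd(969, 578):
  969 = 1·578 + 391
  578 = 1·391 + 187
  391 = 2·187 + 17
  187 = 11·17
so gcd(969, 578) = 17.
17 divides 561, so solutions exist.
Back-substitute for Bézout coefficients:
  17 = 391 - 2·187
  ... = 578·(-5) + 969·(3)
Scale by 561/17 = 33: (p₀, q₀) = (-165, 99).
General solution: p = -165 + 57t, q = 99 - 34t for integer t.
p ≥ 0: smallest is -165 mod 57 = 6 (at t = 3), with q = -3.

6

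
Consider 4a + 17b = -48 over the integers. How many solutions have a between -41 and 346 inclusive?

23

gcd(17, 4):
  17 = 4×4 + 1
  4 = 4×1
so gcd(17, 4) = 1.
Back-substitute for Bézout coefficients:
  1 = 17 - 4×4
  ... = 4×(-4) + 17×(1)
Scale by -48: particular solution (192, -48); reduce a mod 17: (5, -4).
General solution: a = 5 + 17t, b = -4 - 4t for integer t.
-41 ≤ 5 + 17t ≤ 346 gives t ∈ [-2, 20], which is 23 values.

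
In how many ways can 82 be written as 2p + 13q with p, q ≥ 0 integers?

gcd(13, 2):
  13 = 6*2 + 1
  2 = 2*1
so gcd(13, 2) = 1.
Back-substitute for Bézout coefficients:
  1 = 13 - 6*2
  ... = 2*(-6) + 13*(1)
Scale by 82: one solution is (-492, 82). Reduce p mod 13: (2, 6).
General: p = 2 + 13t, q = 6 - 2t.
p ≥ 0 ⇒ t ≥ 0; q ≥ 0 ⇒ t ≤ 3. So t ∈ [0, 3]: 4 solutions.

4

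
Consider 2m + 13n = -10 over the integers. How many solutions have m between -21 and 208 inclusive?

18

gcd(13, 2):
  13 = 6×2 + 1
  2 = 2×1
so gcd(13, 2) = 1.
Back-substitute for Bézout coefficients:
  1 = 13 - 6×2
  ... = 2×(-6) + 13×(1)
Scale by -10: particular solution (60, -10); reduce m mod 13: (8, -2).
General solution: m = 8 + 13t, n = -2 - 2t for integer t.
-21 ≤ 8 + 13t ≤ 208 gives t ∈ [-2, 15], which is 18 values.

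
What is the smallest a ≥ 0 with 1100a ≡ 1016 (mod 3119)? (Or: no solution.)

gcd(3119, 1100) = 1  (3119 = 2×1100 + 919, 1100 = 1×919 + 181, 919 = 5×181 + 14, 181 = 12×14 + 13, 14 = 1×13 + 1, 13 = 13×1).
1 divides 1016, so solutions exist.
Back-substituting, 1100×(-224) + 3119×(79) = 1.
So 1100×(-224) ≡ 1 (mod 3119); multiply by 1016: a ≡ -227584 (mod 3119).
Smallest nonnegative: a = -227584 mod 3119 = 103.

103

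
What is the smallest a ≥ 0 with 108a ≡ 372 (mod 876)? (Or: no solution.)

44

gcd(876, 108) = 12.
12 divides 372, so solutions exist.
By Bézout, 108*(-8) + 876*(1) = 12.
So 108*(-8) ≡ 12 (mod 876); multiply by 31: a ≡ -248 (mod 73).
Smallest nonnegative: a = -248 mod 73 = 44.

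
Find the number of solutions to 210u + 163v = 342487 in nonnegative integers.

10

gcd(210, 163) = 1.
By Bézout, 210×(-52) + 163×(67) = 1.
One solution: (56, 2029).
General: u = 56 + 163t, v = 2029 - 210t.
u ≥ 0 ⇒ t ≥ 0; v ≥ 0 ⇒ t ≤ 9. So t ∈ [0, 9]: 10 solutions.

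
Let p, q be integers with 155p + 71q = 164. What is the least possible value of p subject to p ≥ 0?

29

gcd(155, 71) = 1  (155 = 2*71 + 13, 71 = 5*13 + 6, 13 = 2*6 + 1, 6 = 6*1).
1 divides 164, so solutions exist.
Back-substituting, 155*(11) + 71*(-24) = 1.
Scale by 164/1 = 164: (p₀, q₀) = (1804, -3936).
General solution: p = 1804 + 71t, q = -3936 - 155t for integer t.
p ≥ 0: smallest is 1804 mod 71 = 29 (at t = -25), with q = -61.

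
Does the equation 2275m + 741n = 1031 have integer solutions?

gcd(2275, 741):
  2275 = 3×741 + 52
  741 = 14×52 + 13
  52 = 4×13
so gcd(2275, 741) = 13.
13 does not divide 1031 (remainder 4), so no integer solutions.

no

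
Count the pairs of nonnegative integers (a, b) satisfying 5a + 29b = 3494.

gcd(29, 5) = 1  (29 = 5·5 + 4, 5 = 1·4 + 1, 4 = 4·1).
Back-substituting, 5·(6) + 29·(-1) = 1.
Scale by 3494: one solution is (20964, -3494). Reduce a mod 29: (26, 116).
General: a = 26 + 29t, b = 116 - 5t.
a ≥ 0 ⇒ t ≥ 0; b ≥ 0 ⇒ t ≤ 23. So t ∈ [0, 23]: 24 solutions.

24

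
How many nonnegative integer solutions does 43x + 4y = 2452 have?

gcd(43, 4) = 1  (43 = 10·4 + 3, 4 = 1·3 + 1, 3 = 3·1).
Back-substituting, 43·(-1) + 4·(11) = 1.
Scale by 2452: one solution is (-2452, 26972). Reduce x mod 4: (0, 613).
General: x = 0 + 4t, y = 613 - 43t.
x ≥ 0 ⇒ t ≥ 0; y ≥ 0 ⇒ t ≤ 14. So t ∈ [0, 14]: 15 solutions.

15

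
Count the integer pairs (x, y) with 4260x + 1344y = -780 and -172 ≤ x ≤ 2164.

gcd(4260, 1344) = 12.
By Bézout, 4260*(-53) + 1344*(168) = 12.
Particular solution: (85, -270).
General solution: x = 85 + 112t, y = -270 - 355t for integer t.
-172 ≤ 85 + 112t ≤ 2164 gives t ∈ [-2, 18], which is 21 values.

21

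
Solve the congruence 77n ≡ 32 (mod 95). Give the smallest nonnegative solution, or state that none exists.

51

gcd(95, 77):
  95 = 1×77 + 18
  77 = 4×18 + 5
  18 = 3×5 + 3
  5 = 1×3 + 2
  3 = 1×2 + 1
  2 = 2×1
so gcd(95, 77) = 1.
1 divides 32, so solutions exist.
Back-substitute for Bézout coefficients:
  1 = 3 - 1×2
  ... = 77×(-37) + 95×(30)
So 77×(-37) ≡ 1 (mod 95); multiply by 32: n ≡ -1184 (mod 95).
Smallest nonnegative: n = -1184 mod 95 = 51.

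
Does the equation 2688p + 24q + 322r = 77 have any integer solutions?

gcd(2688, 24) = 24  (2688 = 112×24).
gcd(24, 322) = 2.
2 does not divide 77 (remainder 1), so no integer solutions.

no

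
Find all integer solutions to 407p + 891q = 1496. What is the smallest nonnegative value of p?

gcd(891, 407):
  891 = 2×407 + 77
  407 = 5×77 + 22
  77 = 3×22 + 11
  22 = 2×11
so gcd(891, 407) = 11.
11 divides 1496, so solutions exist.
Back-substitute for Bézout coefficients:
  11 = 77 - 3×22
  ... = 407×(-35) + 891×(16)
Scale by 1496/11 = 136: (p₀, q₀) = (-4760, 2176).
General solution: p = -4760 + 81t, q = 2176 - 37t for integer t.
p ≥ 0: smallest is -4760 mod 81 = 19 (at t = 59), with q = -7.

19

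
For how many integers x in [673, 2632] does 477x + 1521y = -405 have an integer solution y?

11

gcd(1521, 477) = 9.
By Bézout, 477·(-51) + 1521·(16) = 9.
Particular solution: (98, -31).
General solution: x = 98 + 169t, y = -31 - 53t for integer t.
673 ≤ 98 + 169t ≤ 2632 gives t ∈ [4, 14], which is 11 values.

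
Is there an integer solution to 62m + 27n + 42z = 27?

yes

gcd(62, 27) = 1.
gcd(1, 42) = 1.
1 divides 27, so integer solutions exist.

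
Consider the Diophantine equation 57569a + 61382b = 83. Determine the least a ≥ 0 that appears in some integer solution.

gcd(61382, 57569):
  61382 = 1·57569 + 3813
  57569 = 15·3813 + 374
  3813 = 10·374 + 73
  374 = 5·73 + 9
  73 = 8·9 + 1
  9 = 9·1
so gcd(61382, 57569) = 1.
1 divides 83, so solutions exist.
Back-substitute for Bézout coefficients:
  1 = 73 - 8·9
  ... = 57569·(-6729) + 61382·(6311)
Scale by 83/1 = 83: (a₀, b₀) = (-558507, 523813).
General solution: a = -558507 + 61382t, b = 523813 - 57569t for integer t.
a ≥ 0: smallest is -558507 mod 61382 = 55313 (at t = 10), with b = -51877.

55313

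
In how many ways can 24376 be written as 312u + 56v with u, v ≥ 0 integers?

11

gcd(312, 56) = 8  (312 = 5*56 + 32, 56 = 1*32 + 24, 32 = 1*24 + 8, 24 = 3*8).
Back-substituting, 312*(2) + 56*(-11) = 8.
Scale by 3047: one solution is (6094, -33517). Reduce u mod 7: (4, 413).
General: u = 4 + 7t, v = 413 - 39t.
u ≥ 0 ⇒ t ≥ 0; v ≥ 0 ⇒ t ≤ 10. So t ∈ [0, 10]: 11 solutions.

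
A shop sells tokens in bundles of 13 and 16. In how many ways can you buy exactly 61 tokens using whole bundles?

Need nonnegative integers with 13j + 16k = 61.
gcd(13, 16) = 1, and 13·(5) + 16·(-4) = 1.
So (j₀, k₀) = (305, -244); general j = 305 + 16t, k = -244 - 13t.
j ≥ 0 ⇒ t ≥ -19; k ≥ 0 ⇒ t ≤ -19. That's 1 value of t.

1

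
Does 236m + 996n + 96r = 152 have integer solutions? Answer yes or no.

yes

gcd(996, 236):
  996 = 4*236 + 52
  236 = 4*52 + 28
  52 = 1*28 + 24
  28 = 1*24 + 4
  24 = 6*4
so gcd(996, 236) = 4.
gcd(4, 96) = 4.
4 divides 152, so integer solutions exist.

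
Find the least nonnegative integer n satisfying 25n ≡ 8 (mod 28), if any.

gcd(28, 25):
  28 = 1·25 + 3
  25 = 8·3 + 1
  3 = 3·1
so gcd(28, 25) = 1.
1 divides 8, so solutions exist.
Back-substitute for Bézout coefficients:
  1 = 25 - 8·3
  ... = 25·(9) + 28·(-8)
So 25·(9) ≡ 1 (mod 28); multiply by 8: n ≡ 72 (mod 28).
Smallest nonnegative: n = 72 mod 28 = 16.

16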